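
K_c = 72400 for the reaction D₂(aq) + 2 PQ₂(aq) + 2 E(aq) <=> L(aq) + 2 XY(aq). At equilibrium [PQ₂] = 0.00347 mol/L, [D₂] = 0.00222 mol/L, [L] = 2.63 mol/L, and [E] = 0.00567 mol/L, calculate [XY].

At equilibrium, K_c = [L]·[XY]² / ([D₂]·[PQ₂]²·[E]²) = 72400.
(2.63)·([XY])² / ((0.00222)·(0.00347)²·(0.00567)²) = 72400
[XY]² = 2.37×10⁻⁸ ⇒ [XY] = 1.54×10⁻⁴ mol/L

[XY] = 1.54×10⁻⁴ mol/L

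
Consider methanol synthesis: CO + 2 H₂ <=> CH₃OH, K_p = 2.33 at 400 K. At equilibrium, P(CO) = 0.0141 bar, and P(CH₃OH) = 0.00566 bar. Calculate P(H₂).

P(H₂) = 0.415 bar

At equilibrium, K_p = P(CH₃OH) / (P(CO)·P(H₂)²) = 2.33.
(0.00566) / ((0.0141)·(P(H₂))²) = 2.33
P(H₂)² = 0.172 ⇒ P(H₂) = 0.415 bar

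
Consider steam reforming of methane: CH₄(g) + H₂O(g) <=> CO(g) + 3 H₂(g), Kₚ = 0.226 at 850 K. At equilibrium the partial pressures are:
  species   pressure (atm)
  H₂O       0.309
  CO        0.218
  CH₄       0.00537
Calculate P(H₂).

P(H₂) = 0.120 atm

At equilibrium, Kₚ = P(CO)·P(H₂)³ / (P(CH₄)·P(H₂O)) = 0.226.
(0.218)·(P(H₂))³ / ((0.00537)·(0.309)) = 0.226
P(H₂)³ = 0.00172 ⇒ P(H₂) = 0.120 atm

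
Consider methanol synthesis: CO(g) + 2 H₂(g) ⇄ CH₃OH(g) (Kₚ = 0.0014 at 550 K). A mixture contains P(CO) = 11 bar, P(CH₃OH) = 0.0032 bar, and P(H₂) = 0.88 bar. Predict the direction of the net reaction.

Qₚ = P(CH₃OH) / (P(CO)·P(H₂)²) = (0.0032) / ((11)·(0.88)²) = 3.8e-4
Qₚ = 3.8e-4 < Kₚ = 0.0014, so the forward reaction proceeds.

forward (toward products)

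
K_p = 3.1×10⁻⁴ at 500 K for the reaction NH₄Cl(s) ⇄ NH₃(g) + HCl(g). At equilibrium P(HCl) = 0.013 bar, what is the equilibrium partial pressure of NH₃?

P(NH₃) = 0.024 bar

(NH₄Cl is a pure solid — omitted from K_p.)
At equilibrium, K_p = P(NH₃)·P(HCl) = 3.1×10⁻⁴.
(P(NH₃))·(0.013) = 3.1×10⁻⁴
P(NH₃) = 0.0238 = 0.024 bar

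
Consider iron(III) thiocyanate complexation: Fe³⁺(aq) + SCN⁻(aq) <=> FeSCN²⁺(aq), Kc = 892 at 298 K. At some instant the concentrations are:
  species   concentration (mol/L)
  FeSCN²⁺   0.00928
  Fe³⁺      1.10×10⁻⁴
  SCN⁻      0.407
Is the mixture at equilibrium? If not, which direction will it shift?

Qc = [FeSCN²⁺] / ([Fe³⁺]·[SCN⁻]) = (0.00928) / ((1.10×10⁻⁴)·(0.407)) = 207
Qc = 207 < Kc = 892: net forward reaction.

no; Q < K, reaction proceeds forward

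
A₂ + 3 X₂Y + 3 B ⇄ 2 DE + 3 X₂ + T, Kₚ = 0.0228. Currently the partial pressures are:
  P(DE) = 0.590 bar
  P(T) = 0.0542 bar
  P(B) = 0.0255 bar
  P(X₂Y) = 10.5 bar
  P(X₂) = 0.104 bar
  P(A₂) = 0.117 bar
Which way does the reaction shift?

Qₚ = P(DE)²·P(X₂)³·P(T) / (P(A₂)·P(X₂Y)³·P(B)³) = (0.590)²·(0.104)³·(0.0542) / ((0.117)·(10.5)³·(0.0255)³) = 0.00945
Qₚ = 0.00945 < Kₚ = 0.0228, so the forward reaction proceeds.

in the forward direction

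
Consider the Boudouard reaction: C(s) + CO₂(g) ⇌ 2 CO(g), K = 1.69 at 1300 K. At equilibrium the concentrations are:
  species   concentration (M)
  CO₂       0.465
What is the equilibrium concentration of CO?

(C is a pure solid — omitted from K.)
At equilibrium, K = [CO]² / [CO₂] = 1.69.
([CO])² / (0.465) = 1.69
[CO]² = 0.786 ⇒ [CO] = 0.886 M

[CO] = 0.886 M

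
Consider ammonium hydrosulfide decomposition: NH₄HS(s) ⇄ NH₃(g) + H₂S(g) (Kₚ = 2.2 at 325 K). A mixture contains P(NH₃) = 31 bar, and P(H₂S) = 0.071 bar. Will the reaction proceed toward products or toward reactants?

no net change (already at equilibrium)

(NH₄HS is a pure solid — omitted from Qₚ.)
Qₚ = P(NH₃)·P(H₂S) = (31)·(0.071) = 2.2
Qₚ = 2.2 = Kₚ, so the system is already at equilibrium.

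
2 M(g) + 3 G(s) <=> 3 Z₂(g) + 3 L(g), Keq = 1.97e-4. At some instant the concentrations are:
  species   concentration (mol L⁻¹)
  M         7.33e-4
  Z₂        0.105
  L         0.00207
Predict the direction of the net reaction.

forward (toward products)

(G is a pure solid — omitted from Q.)
Q = [Z₂]³·[L]³ / [M]² = (0.105)³·(0.00207)³ / (7.33e-4)² = 1.91e-5
Q = 1.91e-5 < Keq = 1.97e-4, so the forward reaction proceeds.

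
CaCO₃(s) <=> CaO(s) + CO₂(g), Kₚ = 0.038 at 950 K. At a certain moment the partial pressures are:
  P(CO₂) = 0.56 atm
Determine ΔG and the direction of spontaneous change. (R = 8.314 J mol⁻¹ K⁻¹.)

ΔG = 21.2 kJ/mol; the forward reaction is non-spontaneous

(CaCO₃, CaO are pure solids — omitted from Qₚ.)
Qₚ = P(CO₂) = 0.560
ΔG = RT ln(Qₚ/Kₚ) = (8.314 J mol⁻¹ K⁻¹)(950 K) × ln(0.560/0.038)
   = (7.898 kJ/mol)(2.690) = 21.2 kJ/mol
ΔG > 0, so the forward reaction is non-spontaneous (proceeds in reverse).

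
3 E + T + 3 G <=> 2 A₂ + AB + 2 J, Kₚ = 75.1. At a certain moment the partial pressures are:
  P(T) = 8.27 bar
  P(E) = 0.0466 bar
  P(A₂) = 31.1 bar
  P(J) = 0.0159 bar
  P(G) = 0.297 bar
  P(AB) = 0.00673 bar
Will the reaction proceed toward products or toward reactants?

Qₚ = P(A₂)²·P(AB)·P(J)² / (P(E)³·P(T)·P(G)³) = (31.1)²·(0.00673)·(0.0159)² / ((0.0466)³·(8.27)·(0.297)³) = 75.1
Qₚ = 75.1 = Kₚ, so the system is already at equilibrium.

at equilibrium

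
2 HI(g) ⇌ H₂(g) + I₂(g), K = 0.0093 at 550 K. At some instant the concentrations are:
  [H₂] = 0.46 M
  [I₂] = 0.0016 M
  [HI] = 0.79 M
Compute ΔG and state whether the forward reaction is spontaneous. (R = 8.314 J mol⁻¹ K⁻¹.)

Q = [H₂]·[I₂] / [HI]² = (0.46)·(0.0016) / (0.79)² = 0.00118
ΔG = RT ln(Q/K) = (8.314 J mol⁻¹ K⁻¹)(550 K) × ln(0.00118/0.0093)
   = (4.573 kJ/mol)(-2.064) = -9.44 kJ/mol
ΔG < 0, so the forward reaction is spontaneous (proceeds forward).

ΔG = -9.44 kJ/mol; the forward reaction is spontaneous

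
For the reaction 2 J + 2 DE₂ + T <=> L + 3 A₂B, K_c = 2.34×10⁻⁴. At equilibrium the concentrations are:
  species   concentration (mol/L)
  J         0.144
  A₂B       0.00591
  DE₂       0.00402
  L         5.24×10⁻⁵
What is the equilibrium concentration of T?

[T] = 0.138 mol/L

At equilibrium, K_c = [L]·[A₂B]³ / ([J]²·[DE₂]²·[T]) = 2.34×10⁻⁴.
(5.24×10⁻⁵)·(0.00591)³ / ((0.144)²·(0.00402)²·([T])) = 2.34×10⁻⁴
[T] = 0.138 mol/L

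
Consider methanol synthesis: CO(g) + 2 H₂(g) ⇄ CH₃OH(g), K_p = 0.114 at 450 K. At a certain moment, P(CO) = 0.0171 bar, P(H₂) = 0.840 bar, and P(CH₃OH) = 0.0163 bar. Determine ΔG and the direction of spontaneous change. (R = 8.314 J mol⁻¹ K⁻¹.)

ΔG = 9.25 kJ/mol; the forward reaction is non-spontaneous

Q_p = P(CH₃OH) / (P(CO)·P(H₂)²) = (0.0163) / ((0.0171)·(0.840)²) = 1.35
ΔG = RT ln(Q_p/K_p) = (8.314 J mol⁻¹ K⁻¹)(450 K) × ln(1.35/0.114)
   = (3.741 kJ/mol)(2.472) = 9.25 kJ/mol
ΔG > 0, so the forward reaction is non-spontaneous (proceeds in reverse).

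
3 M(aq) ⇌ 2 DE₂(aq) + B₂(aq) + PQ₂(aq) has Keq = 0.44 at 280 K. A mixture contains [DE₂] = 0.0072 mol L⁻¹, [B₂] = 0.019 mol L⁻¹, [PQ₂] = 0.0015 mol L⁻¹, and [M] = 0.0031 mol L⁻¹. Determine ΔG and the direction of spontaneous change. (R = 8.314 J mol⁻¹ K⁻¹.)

Q = [DE₂]²·[B₂]·[PQ₂] / [M]³ = (0.0072)²·(0.019)·(0.0015) / (0.0031)³ = 0.0496
ΔG = RT ln(Q/Keq) = (8.314 J mol⁻¹ K⁻¹)(280 K) × ln(0.0496/0.44)
   = (2.328 kJ/mol)(-2.183) = -5.08 kJ/mol
ΔG < 0, so the forward reaction is spontaneous (proceeds forward).

ΔG = -5.08 kJ/mol; the forward reaction is spontaneous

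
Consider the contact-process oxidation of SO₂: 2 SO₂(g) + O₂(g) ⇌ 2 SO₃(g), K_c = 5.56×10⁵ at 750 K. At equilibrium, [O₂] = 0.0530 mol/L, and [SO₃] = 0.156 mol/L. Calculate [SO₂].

At equilibrium, K_c = [SO₃]² / ([SO₂]²·[O₂]) = 5.56×10⁵.
(0.156)² / (([SO₂])²·(0.0530)) = 5.56×10⁵
[SO₂]² = 8.26×10⁻⁷ ⇒ [SO₂] = 9.09×10⁻⁴ mol/L

[SO₂] = 9.09×10⁻⁴ mol/L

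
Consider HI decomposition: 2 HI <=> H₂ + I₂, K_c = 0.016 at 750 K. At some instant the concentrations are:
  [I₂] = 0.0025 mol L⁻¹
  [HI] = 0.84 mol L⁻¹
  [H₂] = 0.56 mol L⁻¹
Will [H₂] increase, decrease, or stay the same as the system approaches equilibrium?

Q_c = [H₂]·[I₂] / [HI]² = (0.56)·(0.0025) / (0.84)² = 0.0020
Q_c = 0.0020 < K_c = 0.016: net forward reaction.
H₂ is a product, so it increases.

increase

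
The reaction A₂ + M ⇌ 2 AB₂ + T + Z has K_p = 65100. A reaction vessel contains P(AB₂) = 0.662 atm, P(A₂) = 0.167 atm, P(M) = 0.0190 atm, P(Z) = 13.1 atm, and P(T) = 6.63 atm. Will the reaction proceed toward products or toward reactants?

Q_p = P(AB₂)²·P(T)·P(Z) / (P(A₂)·P(M)) = (0.662)²·(6.63)·(13.1) / ((0.167)·(0.0190)) = 12000
Q_p = 12000 < K_p = 65100, so the forward reaction proceeds.

toward products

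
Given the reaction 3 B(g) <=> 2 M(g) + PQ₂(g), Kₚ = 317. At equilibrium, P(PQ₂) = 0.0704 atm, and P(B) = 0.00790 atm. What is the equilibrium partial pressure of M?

At equilibrium, Kₚ = P(M)²·P(PQ₂) / P(B)³ = 317.
(P(M))²·(0.0704) / (0.00790)³ = 317
P(M)² = 0.00222 ⇒ P(M) = 0.0471 atm

P(M) = 0.0471 atm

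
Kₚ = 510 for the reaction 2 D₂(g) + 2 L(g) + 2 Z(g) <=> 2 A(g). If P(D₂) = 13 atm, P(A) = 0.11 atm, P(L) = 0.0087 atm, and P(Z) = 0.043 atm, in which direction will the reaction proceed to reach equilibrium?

no net change (already at equilibrium)

Qₚ = P(A)² / (P(D₂)²·P(L)²·P(Z)²) = (0.11)² / ((13)²·(0.0087)²·(0.043)²) = 510
Qₚ = 510 = Kₚ, so the system is already at equilibrium.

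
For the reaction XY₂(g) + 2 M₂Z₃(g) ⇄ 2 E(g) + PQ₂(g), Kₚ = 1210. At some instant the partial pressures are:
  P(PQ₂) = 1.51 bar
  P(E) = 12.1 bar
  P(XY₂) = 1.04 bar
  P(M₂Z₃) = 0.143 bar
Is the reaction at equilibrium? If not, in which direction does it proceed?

Qₚ = P(E)²·P(PQ₂) / (P(XY₂)·P(M₂Z₃)²) = (12.1)²·(1.51) / ((1.04)·(0.143)²) = 10400
Qₚ = 10400 > Kₚ = 1210, so the reverse reaction proceeds.

toward reactants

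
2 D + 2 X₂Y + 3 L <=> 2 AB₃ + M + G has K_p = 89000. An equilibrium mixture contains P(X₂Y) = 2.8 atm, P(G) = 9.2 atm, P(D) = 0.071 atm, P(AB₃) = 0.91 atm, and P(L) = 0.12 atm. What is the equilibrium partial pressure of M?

P(M) = 0.80 atm

At equilibrium, K_p = P(AB₃)²·P(M)·P(G) / (P(D)²·P(X₂Y)²·P(L)³) = 89000.
(0.91)²·(P(M))·(9.2) / ((0.071)²·(2.8)²·(0.12)³) = 89000
P(M) = 0.798 = 0.80 atm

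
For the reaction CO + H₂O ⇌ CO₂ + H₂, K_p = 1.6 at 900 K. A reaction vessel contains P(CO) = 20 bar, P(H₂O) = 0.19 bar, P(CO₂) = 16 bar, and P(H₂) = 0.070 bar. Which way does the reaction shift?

toward products

Q_p = P(CO₂)·P(H₂) / (P(CO)·P(H₂O)) = (16)·(0.070) / ((20)·(0.19)) = 0.29
Q_p = 0.29 < K_p = 1.6, so the forward reaction proceeds.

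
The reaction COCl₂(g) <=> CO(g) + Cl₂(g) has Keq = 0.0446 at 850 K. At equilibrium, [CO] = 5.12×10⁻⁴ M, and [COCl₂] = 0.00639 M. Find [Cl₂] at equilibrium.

At equilibrium, Keq = [CO]·[Cl₂] / [COCl₂] = 0.0446.
(5.12×10⁻⁴)·([Cl₂]) / (0.00639) = 0.0446
[Cl₂] = 0.557 M

[Cl₂] = 0.557 M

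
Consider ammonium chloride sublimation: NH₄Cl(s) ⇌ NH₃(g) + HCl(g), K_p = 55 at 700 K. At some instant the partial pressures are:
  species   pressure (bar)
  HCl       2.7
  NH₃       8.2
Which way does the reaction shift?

(NH₄Cl is a pure solid — omitted from Q_p.)
Q_p = P(NH₃)·P(HCl) = (8.2)·(2.7) = 22
Q_p = 22 < K_p = 55, so the forward reaction proceeds.

to the right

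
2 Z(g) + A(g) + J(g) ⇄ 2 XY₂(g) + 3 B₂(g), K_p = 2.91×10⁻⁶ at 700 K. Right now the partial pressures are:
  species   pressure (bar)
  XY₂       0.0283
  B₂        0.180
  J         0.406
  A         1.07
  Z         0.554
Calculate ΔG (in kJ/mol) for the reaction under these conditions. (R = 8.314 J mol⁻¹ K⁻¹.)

Q_p = P(XY₂)²·P(B₂)³ / (P(Z)²·P(A)·P(J)) = (0.0283)²·(0.180)³ / ((0.554)²·(1.07)·(0.406)) = 3.50×10⁻⁵
ΔG = RT ln(Q_p/K_p) = (8.314 J mol⁻¹ K⁻¹)(700 K) × ln(3.50×10⁻⁵/2.91×10⁻⁶)
   = (5.820 kJ/mol)(2.487) = 14.5 kJ/mol
ΔG > 0, so the forward reaction is non-spontaneous (proceeds in reverse).

ΔG = 14.5 kJ/mol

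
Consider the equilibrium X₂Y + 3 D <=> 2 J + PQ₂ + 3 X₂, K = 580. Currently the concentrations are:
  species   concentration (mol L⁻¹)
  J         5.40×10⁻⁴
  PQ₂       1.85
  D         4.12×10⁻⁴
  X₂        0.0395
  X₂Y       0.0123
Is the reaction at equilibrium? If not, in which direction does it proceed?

in the forward direction

Q = [J]²·[PQ₂]·[X₂]³ / ([X₂Y]·[D]³) = (5.40×10⁻⁴)²·(1.85)·(0.0395)³ / ((0.0123)·(4.12×10⁻⁴)³) = 38.7
Q = 38.7 < K = 580, so the forward reaction proceeds.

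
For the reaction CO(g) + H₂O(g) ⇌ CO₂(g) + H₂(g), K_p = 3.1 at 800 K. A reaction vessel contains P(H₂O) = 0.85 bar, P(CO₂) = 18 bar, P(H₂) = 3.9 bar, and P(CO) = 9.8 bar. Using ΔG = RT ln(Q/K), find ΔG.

Q_p = P(CO₂)·P(H₂) / (P(CO)·P(H₂O)) = (18)·(3.9) / ((9.8)·(0.85)) = 8.43
ΔG = RT ln(Q_p/K_p) = (8.314 J mol⁻¹ K⁻¹)(800 K) × ln(8.43/3.1)
   = (6.651 kJ/mol)(1.000) = 6.65 kJ/mol
ΔG > 0, so the forward reaction is non-spontaneous (proceeds in reverse).

ΔG = 6.65 kJ/mol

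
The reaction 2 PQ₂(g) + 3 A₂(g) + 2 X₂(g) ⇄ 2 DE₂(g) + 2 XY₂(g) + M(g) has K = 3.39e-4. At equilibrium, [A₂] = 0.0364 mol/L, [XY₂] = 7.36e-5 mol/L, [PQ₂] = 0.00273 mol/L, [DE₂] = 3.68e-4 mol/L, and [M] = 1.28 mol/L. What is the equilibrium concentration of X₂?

At equilibrium, K = [DE₂]²·[XY₂]²·[M] / ([PQ₂]²·[A₂]³·[X₂]²) = 3.39e-4.
(3.68e-4)²·(7.36e-5)²·(1.28) / ((0.00273)²·(0.0364)³·([X₂])²) = 3.39e-4
[X₂]² = 0.00771 ⇒ [X₂] = 0.0878 mol/L

[X₂] = 0.0878 mol/L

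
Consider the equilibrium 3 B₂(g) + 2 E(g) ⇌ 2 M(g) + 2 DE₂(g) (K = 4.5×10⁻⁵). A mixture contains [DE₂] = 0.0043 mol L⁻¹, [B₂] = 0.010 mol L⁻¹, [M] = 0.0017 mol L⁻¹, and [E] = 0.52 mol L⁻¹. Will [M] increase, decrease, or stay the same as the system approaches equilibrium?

Q = [M]²·[DE₂]² / ([B₂]³·[E]²) = (0.0017)²·(0.0043)² / ((0.010)³·(0.52)²) = 2.0×10⁻⁴
Q = 2.0×10⁻⁴ > K = 4.5×10⁻⁵: net reverse reaction.
M is a product, so it decreases.

decrease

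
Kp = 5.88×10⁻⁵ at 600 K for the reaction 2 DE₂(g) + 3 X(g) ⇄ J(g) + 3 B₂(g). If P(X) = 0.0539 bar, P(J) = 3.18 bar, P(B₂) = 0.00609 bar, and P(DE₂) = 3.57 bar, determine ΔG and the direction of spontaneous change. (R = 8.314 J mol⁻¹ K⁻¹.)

Qp = P(J)·P(B₂)³ / (P(DE₂)²·P(X)³) = (3.18)·(0.00609)³ / ((3.57)²·(0.0539)³) = 3.60×10⁻⁴
ΔG = RT ln(Qp/Kp) = (8.314 J mol⁻¹ K⁻¹)(600 K) × ln(3.60×10⁻⁴/5.88×10⁻⁵)
   = (4.988 kJ/mol)(1.812) = 9.04 kJ/mol
ΔG > 0, so the forward reaction is non-spontaneous (proceeds in reverse).

ΔG = 9.04 kJ/mol; the forward reaction is non-spontaneous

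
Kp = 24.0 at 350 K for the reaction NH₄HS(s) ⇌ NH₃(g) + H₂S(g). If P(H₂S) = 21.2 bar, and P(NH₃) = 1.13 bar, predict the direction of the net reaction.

(NH₄HS is a pure solid — omitted from Qp.)
Qp = P(NH₃)·P(H₂S) = (1.13)·(21.2) = 24.0
Qp = 24.0 = Kp, so the system is already at equilibrium.

no net change (already at equilibrium)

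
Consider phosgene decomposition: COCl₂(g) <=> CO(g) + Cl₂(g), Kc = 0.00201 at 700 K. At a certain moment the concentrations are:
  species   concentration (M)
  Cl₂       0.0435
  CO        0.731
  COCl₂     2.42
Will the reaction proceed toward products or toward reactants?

Qc = [CO]·[Cl₂] / [COCl₂] = (0.731)·(0.0435) / (2.42) = 0.0131
Qc = 0.0131 > Kc = 0.00201, so the reverse reaction proceeds.

to the left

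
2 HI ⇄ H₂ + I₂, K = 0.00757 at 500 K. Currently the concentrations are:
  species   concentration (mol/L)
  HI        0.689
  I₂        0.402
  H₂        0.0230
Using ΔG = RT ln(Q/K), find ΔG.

Q = [H₂]·[I₂] / [HI]² = (0.0230)·(0.402) / (0.689)² = 0.0195
ΔG = RT ln(Q/K) = (8.314 J mol⁻¹ K⁻¹)(500 K) × ln(0.0195/0.00757)
   = (4.157 kJ/mol)(0.9462) = 3.93 kJ/mol
ΔG > 0, so the forward reaction is non-spontaneous (proceeds in reverse).

ΔG = 3.93 kJ/mol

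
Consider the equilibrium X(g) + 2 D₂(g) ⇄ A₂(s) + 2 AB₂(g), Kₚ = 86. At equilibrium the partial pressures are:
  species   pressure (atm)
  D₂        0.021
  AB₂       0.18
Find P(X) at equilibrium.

(A₂ is a pure solid — omitted from Kₚ.)
At equilibrium, Kₚ = P(AB₂)² / (P(X)·P(D₂)²) = 86.
(0.18)² / ((P(X))·(0.021)²) = 86
P(X) = 0.854 = 0.85 atm

P(X) = 0.85 atm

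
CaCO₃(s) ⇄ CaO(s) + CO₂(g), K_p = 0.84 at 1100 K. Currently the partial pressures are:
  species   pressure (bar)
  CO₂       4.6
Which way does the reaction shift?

in the reverse direction

(CaCO₃, CaO are pure solids — omitted from Q_p.)
Q_p = P(CO₂) = 4.6
Q_p = 4.6 > K_p = 0.84, so the reverse reaction proceeds.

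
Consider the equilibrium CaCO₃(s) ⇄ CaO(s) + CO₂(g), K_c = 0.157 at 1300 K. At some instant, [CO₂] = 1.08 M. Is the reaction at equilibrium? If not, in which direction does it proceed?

(CaCO₃, CaO are pure solids — omitted from Q_c.)
Q_c = [CO₂] = 1.08
Q_c = 1.08 > K_c = 0.157, so the reverse reaction proceeds.

toward reactants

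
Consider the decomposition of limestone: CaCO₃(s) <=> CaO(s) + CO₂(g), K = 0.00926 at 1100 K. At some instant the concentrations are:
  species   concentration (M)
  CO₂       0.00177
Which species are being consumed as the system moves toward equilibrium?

CaCO₃ (reactants)

(CaCO₃, CaO are pure solids — omitted from Q.)
Q = [CO₂] = 0.00177
Q = 0.00177 < K = 0.00926: net forward reaction.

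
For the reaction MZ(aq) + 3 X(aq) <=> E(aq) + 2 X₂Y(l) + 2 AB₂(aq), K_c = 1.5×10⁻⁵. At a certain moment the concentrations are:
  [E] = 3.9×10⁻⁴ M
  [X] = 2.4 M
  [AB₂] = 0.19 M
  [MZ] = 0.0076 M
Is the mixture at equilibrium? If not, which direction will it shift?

(X₂Y is a pure liquid — omitted from Q_c.)
Q_c = [E]·[AB₂]² / ([MZ]·[X]³) = (3.9×10⁻⁴)·(0.19)² / ((0.0076)·(2.4)³) = 1.3×10⁻⁴
Q_c = 1.3×10⁻⁴ > K_c = 1.5×10⁻⁵: net reverse reaction.

no; Q > K, reaction proceeds in reverse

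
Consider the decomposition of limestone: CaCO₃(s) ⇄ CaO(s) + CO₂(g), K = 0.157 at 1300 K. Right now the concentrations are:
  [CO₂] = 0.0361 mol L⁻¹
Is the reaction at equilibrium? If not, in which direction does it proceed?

in the forward direction

(CaCO₃, CaO are pure solids — omitted from Q.)
Q = [CO₂] = 0.0361
Q = 0.0361 < K = 0.157, so the forward reaction proceeds.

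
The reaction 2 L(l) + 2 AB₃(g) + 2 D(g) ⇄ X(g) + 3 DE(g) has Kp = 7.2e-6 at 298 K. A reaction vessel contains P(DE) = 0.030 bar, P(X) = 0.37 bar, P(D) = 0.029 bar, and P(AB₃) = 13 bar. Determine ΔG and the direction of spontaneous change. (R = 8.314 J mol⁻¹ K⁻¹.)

(L is a pure liquid — omitted from Qp.)
Qp = P(X)·P(DE)³ / (P(AB₃)²·P(D)²) = (0.37)·(0.030)³ / ((13)²·(0.029)²) = 7.03e-5
ΔG = RT ln(Qp/Kp) = (8.314 J mol⁻¹ K⁻¹)(298 K) × ln(7.03e-5/7.2e-6)
   = (2.478 kJ/mol)(2.279) = 5.65 kJ/mol
ΔG > 0, so the forward reaction is non-spontaneous (proceeds in reverse).

ΔG = 5.65 kJ/mol; the forward reaction is non-spontaneous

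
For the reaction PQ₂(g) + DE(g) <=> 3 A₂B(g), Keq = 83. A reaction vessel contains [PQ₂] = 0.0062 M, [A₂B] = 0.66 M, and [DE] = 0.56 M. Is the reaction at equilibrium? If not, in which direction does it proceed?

neither direction; the system is at equilibrium

Q = [A₂B]³ / ([PQ₂]·[DE]) = (0.66)³ / ((0.0062)·(0.56)) = 83
Q = 83 = Keq, so the system is already at equilibrium.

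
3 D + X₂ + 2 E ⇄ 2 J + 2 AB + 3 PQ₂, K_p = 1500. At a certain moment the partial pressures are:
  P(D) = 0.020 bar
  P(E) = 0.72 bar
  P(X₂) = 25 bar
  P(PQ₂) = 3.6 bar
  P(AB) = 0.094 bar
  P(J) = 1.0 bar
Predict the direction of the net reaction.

to the left

Q_p = P(J)²·P(AB)²·P(PQ₂)³ / (P(D)³·P(X₂)·P(E)²) = (1.0)²·(0.094)²·(3.6)³ / ((0.020)³·(25)·(0.72)²) = 4000
Q_p = 4000 > K_p = 1500, so the reverse reaction proceeds.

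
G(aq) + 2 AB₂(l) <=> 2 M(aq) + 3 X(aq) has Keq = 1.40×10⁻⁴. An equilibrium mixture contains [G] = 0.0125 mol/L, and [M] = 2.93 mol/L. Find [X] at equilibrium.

(AB₂ is a pure liquid — omitted from Keq.)
At equilibrium, Keq = [M]²·[X]³ / [G] = 1.40×10⁻⁴.
(2.93)²·([X])³ / (0.0125) = 1.40×10⁻⁴
[X]³ = 2.04×10⁻⁷ ⇒ [X] = 0.00589 mol/L

[X] = 0.00589 mol/L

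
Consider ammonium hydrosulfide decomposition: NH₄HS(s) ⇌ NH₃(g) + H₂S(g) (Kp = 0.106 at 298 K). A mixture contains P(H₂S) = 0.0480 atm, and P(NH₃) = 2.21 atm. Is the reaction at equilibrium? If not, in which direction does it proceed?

(NH₄HS is a pure solid — omitted from Qp.)
Qp = P(NH₃)·P(H₂S) = (2.21)·(0.0480) = 0.106
Qp = 0.106 = Kp, so the system is already at equilibrium.

no net change (already at equilibrium)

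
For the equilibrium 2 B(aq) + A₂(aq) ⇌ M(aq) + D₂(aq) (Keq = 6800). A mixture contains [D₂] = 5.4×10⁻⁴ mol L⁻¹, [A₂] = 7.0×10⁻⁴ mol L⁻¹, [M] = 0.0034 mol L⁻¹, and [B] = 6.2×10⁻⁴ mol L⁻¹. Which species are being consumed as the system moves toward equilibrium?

none (at equilibrium)

Q = [M]·[D₂] / ([B]²·[A₂]) = (0.0034)·(5.4×10⁻⁴) / ((6.2×10⁻⁴)²·(7.0×10⁻⁴)) = 6800
Q = 6800 = Keq; the system is at equilibrium.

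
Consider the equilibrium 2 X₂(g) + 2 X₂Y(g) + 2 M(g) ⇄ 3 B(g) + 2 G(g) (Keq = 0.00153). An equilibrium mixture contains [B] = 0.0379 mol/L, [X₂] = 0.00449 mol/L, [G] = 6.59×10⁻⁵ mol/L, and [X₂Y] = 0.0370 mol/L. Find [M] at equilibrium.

At equilibrium, Keq = [B]³·[G]² / ([X₂]²·[X₂Y]²·[M]²) = 0.00153.
(0.0379)³·(6.59×10⁻⁵)² / ((0.00449)²·(0.0370)²·([M])²) = 0.00153
[M]² = 0.00560 ⇒ [M] = 0.0748 mol/L

[M] = 0.0748 mol/L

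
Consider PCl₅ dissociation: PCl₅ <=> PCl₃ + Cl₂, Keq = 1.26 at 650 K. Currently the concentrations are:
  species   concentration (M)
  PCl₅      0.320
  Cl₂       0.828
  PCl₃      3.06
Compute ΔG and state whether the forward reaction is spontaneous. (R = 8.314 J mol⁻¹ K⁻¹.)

ΔG = 9.93 kJ/mol; the forward reaction is non-spontaneous

Q = [PCl₃]·[Cl₂] / [PCl₅] = (3.06)·(0.828) / (0.320) = 7.92
ΔG = RT ln(Q/Keq) = (8.314 J mol⁻¹ K⁻¹)(650 K) × ln(7.92/1.26)
   = (5.404 kJ/mol)(1.838) = 9.93 kJ/mol
ΔG > 0, so the forward reaction is non-spontaneous (proceeds in reverse).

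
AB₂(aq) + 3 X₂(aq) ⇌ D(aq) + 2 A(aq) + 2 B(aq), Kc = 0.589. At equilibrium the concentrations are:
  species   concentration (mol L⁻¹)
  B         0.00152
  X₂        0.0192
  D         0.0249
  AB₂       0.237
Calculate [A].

At equilibrium, Kc = [D]·[A]²·[B]² / ([AB₂]·[X₂]³) = 0.589.
(0.0249)·([A])²·(0.00152)² / ((0.237)·(0.0192)³) = 0.589
[A]² = 17.2 ⇒ [A] = 4.14 mol L⁻¹

[A] = 4.14 mol L⁻¹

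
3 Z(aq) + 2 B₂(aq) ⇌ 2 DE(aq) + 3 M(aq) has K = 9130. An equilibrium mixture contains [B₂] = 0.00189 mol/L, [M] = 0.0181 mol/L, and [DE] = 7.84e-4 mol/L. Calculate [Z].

[Z] = 4.82e-4 mol/L

At equilibrium, K = [DE]²·[M]³ / ([Z]³·[B₂]²) = 9130.
(7.84e-4)²·(0.0181)³ / (([Z])³·(0.00189)²) = 9130
[Z]³ = 1.12e-10 ⇒ [Z] = 4.82e-4 mol/L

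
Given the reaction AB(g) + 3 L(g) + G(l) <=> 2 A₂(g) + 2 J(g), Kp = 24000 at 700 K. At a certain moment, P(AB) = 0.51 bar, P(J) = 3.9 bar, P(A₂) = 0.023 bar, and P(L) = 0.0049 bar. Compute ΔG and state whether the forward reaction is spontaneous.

ΔG = 10.0 kJ/mol; the forward reaction is non-spontaneous

(G is a pure liquid — omitted from Qp.)
Qp = P(A₂)²·P(J)² / (P(AB)·P(L)³) = (0.023)²·(3.9)² / ((0.51)·(0.0049)³) = 1.34×10⁵
ΔG = RT ln(Qp/Kp) = (8.314 J mol⁻¹ K⁻¹)(700 K) × ln(1.34×10⁵/24000)
   = (5.820 kJ/mol)(1.720) = 10.0 kJ/mol
ΔG > 0, so the forward reaction is non-spontaneous (proceeds in reverse).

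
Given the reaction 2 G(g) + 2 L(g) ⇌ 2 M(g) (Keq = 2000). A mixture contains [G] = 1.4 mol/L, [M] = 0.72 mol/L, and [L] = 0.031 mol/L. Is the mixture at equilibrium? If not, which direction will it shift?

no; Q < K, reaction proceeds forward

Q = [M]² / ([G]²·[L]²) = (0.72)² / ((1.4)²·(0.031)²) = 280
Q = 280 < Keq = 2000: net forward reaction.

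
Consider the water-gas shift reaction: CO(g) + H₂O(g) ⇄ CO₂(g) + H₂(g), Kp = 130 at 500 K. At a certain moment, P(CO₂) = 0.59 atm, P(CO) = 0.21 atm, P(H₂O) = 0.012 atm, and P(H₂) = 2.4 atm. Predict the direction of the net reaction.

toward reactants

Qp = P(CO₂)·P(H₂) / (P(CO)·P(H₂O)) = (0.59)·(2.4) / ((0.21)·(0.012)) = 560
Qp = 560 > Kp = 130, so the reverse reaction proceeds.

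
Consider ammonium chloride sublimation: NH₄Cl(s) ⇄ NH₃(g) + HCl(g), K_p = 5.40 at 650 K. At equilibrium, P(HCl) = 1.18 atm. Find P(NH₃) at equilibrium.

(NH₄Cl is a pure solid — omitted from K_p.)
At equilibrium, K_p = P(NH₃)·P(HCl) = 5.40.
(P(NH₃))·(1.18) = 5.40
P(NH₃) = 4.58 atm

P(NH₃) = 4.58 atm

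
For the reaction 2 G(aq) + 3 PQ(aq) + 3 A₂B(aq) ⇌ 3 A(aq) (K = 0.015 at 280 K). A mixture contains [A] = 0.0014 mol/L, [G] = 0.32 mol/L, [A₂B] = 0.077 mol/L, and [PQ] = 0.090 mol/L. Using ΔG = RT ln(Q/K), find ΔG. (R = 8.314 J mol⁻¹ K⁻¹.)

ΔG = 3.91 kJ/mol

Q = [A]³ / ([G]²·[PQ]³·[A₂B]³) = (0.0014)³ / ((0.32)²·(0.090)³·(0.077)³) = 0.0805
ΔG = RT ln(Q/K) = (8.314 J mol⁻¹ K⁻¹)(280 K) × ln(0.0805/0.015)
   = (2.328 kJ/mol)(1.680) = 3.91 kJ/mol
ΔG > 0, so the forward reaction is non-spontaneous (proceeds in reverse).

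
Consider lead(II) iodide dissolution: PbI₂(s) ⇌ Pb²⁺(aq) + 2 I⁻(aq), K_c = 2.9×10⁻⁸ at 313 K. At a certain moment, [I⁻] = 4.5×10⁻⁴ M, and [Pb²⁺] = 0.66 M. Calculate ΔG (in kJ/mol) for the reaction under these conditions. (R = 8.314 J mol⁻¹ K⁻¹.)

(PbI₂ is a pure solid — omitted from Q_c.)
Q_c = [Pb²⁺]·[I⁻]² = (0.66)·(4.5×10⁻⁴)² = 1.34×10⁻⁷
ΔG = RT ln(Q_c/K_c) = (8.314 J mol⁻¹ K⁻¹)(313 K) × ln(1.34×10⁻⁷/2.9×10⁻⁸)
   = (2.602 kJ/mol)(1.531) = 3.98 kJ/mol
ΔG > 0, so the forward reaction is non-spontaneous (proceeds in reverse).

ΔG = 3.98 kJ/mol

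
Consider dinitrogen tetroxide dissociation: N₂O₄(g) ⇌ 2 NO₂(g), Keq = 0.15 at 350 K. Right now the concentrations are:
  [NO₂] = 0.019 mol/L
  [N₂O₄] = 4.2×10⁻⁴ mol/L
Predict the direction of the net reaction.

in the reverse direction

Q = [NO₂]² / [N₂O₄] = (0.019)² / (4.2×10⁻⁴) = 0.86
Q = 0.86 > Keq = 0.15, so the reverse reaction proceeds.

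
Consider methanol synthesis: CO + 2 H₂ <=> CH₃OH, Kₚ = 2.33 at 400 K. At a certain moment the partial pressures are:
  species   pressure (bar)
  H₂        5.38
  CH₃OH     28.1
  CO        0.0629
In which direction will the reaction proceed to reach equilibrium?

to the left

Qₚ = P(CH₃OH) / (P(CO)·P(H₂)²) = (28.1) / ((0.0629)·(5.38)²) = 15.4
Qₚ = 15.4 > Kₚ = 2.33, so the reverse reaction proceeds.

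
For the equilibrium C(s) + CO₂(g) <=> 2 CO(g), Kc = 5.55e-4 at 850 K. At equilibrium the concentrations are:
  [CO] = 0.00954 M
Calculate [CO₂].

[CO₂] = 0.164 M

(C is a pure solid — omitted from Kc.)
At equilibrium, Kc = [CO]² / [CO₂] = 5.55e-4.
(0.00954)² / ([CO₂]) = 5.55e-4
[CO₂] = 0.164 M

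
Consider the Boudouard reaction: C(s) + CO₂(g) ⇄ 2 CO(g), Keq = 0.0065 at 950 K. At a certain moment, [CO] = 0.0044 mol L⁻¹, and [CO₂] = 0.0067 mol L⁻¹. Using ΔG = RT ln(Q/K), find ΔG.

ΔG = -6.40 kJ/mol

(C is a pure solid — omitted from Q.)
Q = [CO]² / [CO₂] = (0.0044)² / (0.0067) = 0.00289
ΔG = RT ln(Q/Keq) = (8.314 J mol⁻¹ K⁻¹)(950 K) × ln(0.00289/0.0065)
   = (7.898 kJ/mol)(-0.8105) = -6.40 kJ/mol
ΔG < 0, so the forward reaction is spontaneous (proceeds forward).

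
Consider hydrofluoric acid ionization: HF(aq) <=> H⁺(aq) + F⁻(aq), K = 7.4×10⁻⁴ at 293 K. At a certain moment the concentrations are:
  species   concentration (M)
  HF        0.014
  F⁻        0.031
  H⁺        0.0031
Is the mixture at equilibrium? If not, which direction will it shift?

Q = [H⁺]·[F⁻] / [HF] = (0.0031)·(0.031) / (0.014) = 0.0069
Q = 0.0069 > K = 7.4×10⁻⁴: net reverse reaction.

no; Q > K, reaction proceeds in reverse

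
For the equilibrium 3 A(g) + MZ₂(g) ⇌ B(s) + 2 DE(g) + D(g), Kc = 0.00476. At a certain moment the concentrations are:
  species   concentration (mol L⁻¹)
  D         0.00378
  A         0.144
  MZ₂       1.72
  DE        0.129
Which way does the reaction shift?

(B is a pure solid — omitted from Qc.)
Qc = [DE]²·[D] / ([A]³·[MZ₂]) = (0.129)²·(0.00378) / ((0.144)³·(1.72)) = 0.0122
Qc = 0.0122 > Kc = 0.00476, so the reverse reaction proceeds.

toward reactants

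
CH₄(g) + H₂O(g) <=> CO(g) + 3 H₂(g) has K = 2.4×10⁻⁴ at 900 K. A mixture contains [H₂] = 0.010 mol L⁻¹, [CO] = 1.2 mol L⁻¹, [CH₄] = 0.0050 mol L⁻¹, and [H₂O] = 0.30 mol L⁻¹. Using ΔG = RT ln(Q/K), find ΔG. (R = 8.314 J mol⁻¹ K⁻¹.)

Q = [CO]·[H₂]³ / ([CH₄]·[H₂O]) = (1.2)·(0.010)³ / ((0.0050)·(0.30)) = 8.00×10⁻⁴
ΔG = RT ln(Q/K) = (8.314 J mol⁻¹ K⁻¹)(900 K) × ln(8.00×10⁻⁴/2.4×10⁻⁴)
   = (7.483 kJ/mol)(1.204) = 9.01 kJ/mol
ΔG > 0, so the forward reaction is non-spontaneous (proceeds in reverse).

ΔG = 9.01 kJ/mol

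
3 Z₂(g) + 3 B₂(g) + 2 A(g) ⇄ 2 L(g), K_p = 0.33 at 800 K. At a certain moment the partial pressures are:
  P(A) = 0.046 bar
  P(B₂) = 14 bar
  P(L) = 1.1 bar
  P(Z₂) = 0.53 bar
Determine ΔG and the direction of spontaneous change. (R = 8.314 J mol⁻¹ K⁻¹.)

Q_p = P(L)² / (P(Z₂)³·P(B₂)³·P(A)²) = (1.1)² / ((0.53)³·(14)³·(0.046)²) = 1.40
ΔG = RT ln(Q_p/K_p) = (8.314 J mol⁻¹ K⁻¹)(800 K) × ln(1.40/0.33)
   = (6.651 kJ/mol)(1.445) = 9.61 kJ/mol
ΔG > 0, so the forward reaction is non-spontaneous (proceeds in reverse).

ΔG = 9.61 kJ/mol; the forward reaction is non-spontaneous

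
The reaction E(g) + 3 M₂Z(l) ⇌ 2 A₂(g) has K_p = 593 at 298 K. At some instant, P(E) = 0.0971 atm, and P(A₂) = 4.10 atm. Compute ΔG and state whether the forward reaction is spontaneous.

ΔG = -3.05 kJ/mol; the forward reaction is spontaneous

(M₂Z is a pure liquid — omitted from Q_p.)
Q_p = P(A₂)² / P(E) = (4.10)² / (0.0971) = 173
ΔG = RT ln(Q_p/K_p) = (8.314 J mol⁻¹ K⁻¹)(298 K) × ln(173/593)
   = (2.478 kJ/mol)(-1.232) = -3.05 kJ/mol
ΔG < 0, so the forward reaction is spontaneous (proceeds forward).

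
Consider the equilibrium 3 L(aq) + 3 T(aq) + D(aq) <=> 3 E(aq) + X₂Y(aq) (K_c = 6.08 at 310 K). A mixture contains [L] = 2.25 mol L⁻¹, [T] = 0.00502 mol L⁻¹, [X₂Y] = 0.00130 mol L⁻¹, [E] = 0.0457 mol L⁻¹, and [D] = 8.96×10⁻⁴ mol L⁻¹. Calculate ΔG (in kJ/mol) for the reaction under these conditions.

Q_c = [E]³·[X₂Y] / ([L]³·[T]³·[D]) = (0.0457)³·(0.00130) / ((2.25)³·(0.00502)³·(8.96×10⁻⁴)) = 96.1
ΔG = RT ln(Q_c/K_c) = (8.314 J mol⁻¹ K⁻¹)(310 K) × ln(96.1/6.08)
   = (2.577 kJ/mol)(2.760) = 7.11 kJ/mol
ΔG > 0, so the forward reaction is non-spontaneous (proceeds in reverse).

ΔG = 7.11 kJ/mol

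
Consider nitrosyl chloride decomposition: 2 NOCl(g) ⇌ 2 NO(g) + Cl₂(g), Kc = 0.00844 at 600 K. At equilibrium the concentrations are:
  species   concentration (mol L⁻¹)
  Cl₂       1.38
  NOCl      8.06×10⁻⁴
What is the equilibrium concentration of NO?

At equilibrium, Kc = [NO]²·[Cl₂] / [NOCl]² = 0.00844.
([NO])²·(1.38) / (8.06×10⁻⁴)² = 0.00844
[NO]² = 3.97×10⁻⁹ ⇒ [NO] = 6.30×10⁻⁵ mol L⁻¹

[NO] = 6.30×10⁻⁵ mol L⁻¹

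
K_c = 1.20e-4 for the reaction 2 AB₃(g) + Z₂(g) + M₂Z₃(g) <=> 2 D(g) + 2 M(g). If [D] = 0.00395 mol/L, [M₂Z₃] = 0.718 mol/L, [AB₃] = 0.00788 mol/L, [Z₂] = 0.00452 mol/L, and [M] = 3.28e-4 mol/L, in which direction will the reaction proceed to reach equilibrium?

Q_c = [D]²·[M]² / ([AB₃]²·[Z₂]·[M₂Z₃]) = (0.00395)²·(3.28e-4)² / ((0.00788)²·(0.00452)·(0.718)) = 8.33e-6
Q_c = 8.33e-6 < K_c = 1.20e-4, so the forward reaction proceeds.

forward (toward products)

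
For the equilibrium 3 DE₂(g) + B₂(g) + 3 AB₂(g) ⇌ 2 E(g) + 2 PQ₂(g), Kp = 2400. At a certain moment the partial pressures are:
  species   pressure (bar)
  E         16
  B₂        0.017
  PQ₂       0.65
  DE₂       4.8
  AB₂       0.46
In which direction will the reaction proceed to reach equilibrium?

Qp = P(E)²·P(PQ₂)² / (P(DE₂)³·P(B₂)·P(AB₂)³) = (16)²·(0.65)² / ((4.8)³·(0.017)·(0.46)³) = 590
Qp = 590 < Kp = 2400, so the forward reaction proceeds.

in the forward direction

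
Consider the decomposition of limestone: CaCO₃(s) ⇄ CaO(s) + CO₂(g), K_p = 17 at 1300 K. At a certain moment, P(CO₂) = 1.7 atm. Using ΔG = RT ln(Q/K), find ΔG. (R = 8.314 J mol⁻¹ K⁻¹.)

(CaCO₃, CaO are pure solids — omitted from Q_p.)
Q_p = P(CO₂) = 1.70
ΔG = RT ln(Q_p/K_p) = (8.314 J mol⁻¹ K⁻¹)(1300 K) × ln(1.70/17)
   = (10.81 kJ/mol)(-2.303) = -24.9 kJ/mol
ΔG < 0, so the forward reaction is spontaneous (proceeds forward).

ΔG = -24.9 kJ/mol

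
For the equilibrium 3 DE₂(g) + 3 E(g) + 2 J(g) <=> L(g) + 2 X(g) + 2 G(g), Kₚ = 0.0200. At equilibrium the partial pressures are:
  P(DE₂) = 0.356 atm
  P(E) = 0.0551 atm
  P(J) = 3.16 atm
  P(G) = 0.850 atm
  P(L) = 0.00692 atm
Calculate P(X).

P(X) = 0.0174 atm

At equilibrium, Kₚ = P(L)·P(X)²·P(G)² / (P(DE₂)³·P(E)³·P(J)²) = 0.0200.
(0.00692)·(P(X))²·(0.850)² / ((0.356)³·(0.0551)³·(3.16)²) = 0.0200
P(X)² = 3.01e-4 ⇒ P(X) = 0.0174 atm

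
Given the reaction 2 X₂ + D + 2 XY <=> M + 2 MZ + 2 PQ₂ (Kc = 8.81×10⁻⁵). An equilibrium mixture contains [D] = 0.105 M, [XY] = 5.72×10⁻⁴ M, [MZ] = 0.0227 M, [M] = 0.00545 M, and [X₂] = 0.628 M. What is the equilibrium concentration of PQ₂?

At equilibrium, Kc = [M]·[MZ]²·[PQ₂]² / ([X₂]²·[D]·[XY]²) = 8.81×10⁻⁵.
(0.00545)·(0.0227)²·([PQ₂])² / ((0.628)²·(0.105)·(5.72×10⁻⁴)²) = 8.81×10⁻⁵
[PQ₂]² = 4.25×10⁻⁷ ⇒ [PQ₂] = 6.52×10⁻⁴ M

[PQ₂] = 6.52×10⁻⁴ M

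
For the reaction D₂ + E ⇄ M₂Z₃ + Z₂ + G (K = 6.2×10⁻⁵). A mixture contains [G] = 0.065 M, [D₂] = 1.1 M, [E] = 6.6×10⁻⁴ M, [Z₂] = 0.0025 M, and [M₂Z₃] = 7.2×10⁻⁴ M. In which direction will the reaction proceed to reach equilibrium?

Q = [M₂Z₃]·[Z₂]·[G] / ([D₂]·[E]) = (7.2×10⁻⁴)·(0.0025)·(0.065) / ((1.1)·(6.6×10⁻⁴)) = 1.6×10⁻⁴
Q = 1.6×10⁻⁴ > K = 6.2×10⁻⁵, so the reverse reaction proceeds.

to the left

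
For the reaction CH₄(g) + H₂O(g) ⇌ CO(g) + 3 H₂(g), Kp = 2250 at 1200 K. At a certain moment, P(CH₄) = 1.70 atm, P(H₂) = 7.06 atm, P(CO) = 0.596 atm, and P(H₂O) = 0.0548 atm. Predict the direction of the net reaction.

Qp = P(CO)·P(H₂)³ / (P(CH₄)·P(H₂O)) = (0.596)·(7.06)³ / ((1.70)·(0.0548)) = 2250
Qp = 2250 = Kp, so the system is already at equilibrium.

at equilibrium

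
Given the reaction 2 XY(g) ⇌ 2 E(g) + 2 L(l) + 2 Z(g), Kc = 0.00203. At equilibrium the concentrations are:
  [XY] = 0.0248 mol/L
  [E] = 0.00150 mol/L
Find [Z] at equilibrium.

[Z] = 0.745 mol/L

(L is a pure liquid — omitted from Kc.)
At equilibrium, Kc = [E]²·[Z]² / [XY]² = 0.00203.
(0.00150)²·([Z])² / (0.0248)² = 0.00203
[Z]² = 0.555 ⇒ [Z] = 0.745 mol/L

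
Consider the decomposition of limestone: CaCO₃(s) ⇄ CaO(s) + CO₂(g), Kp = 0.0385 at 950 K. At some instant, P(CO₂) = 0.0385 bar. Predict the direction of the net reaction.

(CaCO₃, CaO are pure solids — omitted from Qp.)
Qp = P(CO₂) = 0.0385
Qp = 0.0385 = Kp, so the system is already at equilibrium.

at equilibrium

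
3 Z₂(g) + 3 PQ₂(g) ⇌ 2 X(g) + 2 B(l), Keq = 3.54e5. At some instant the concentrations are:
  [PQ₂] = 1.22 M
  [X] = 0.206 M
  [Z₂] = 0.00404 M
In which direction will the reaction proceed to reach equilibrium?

(B is a pure liquid — omitted from Q.)
Q = [X]² / ([Z₂]³·[PQ₂]³) = (0.206)² / ((0.00404)³·(1.22)³) = 3.54e5
Q = 3.54e5 = Keq, so the system is already at equilibrium.

no net change (already at equilibrium)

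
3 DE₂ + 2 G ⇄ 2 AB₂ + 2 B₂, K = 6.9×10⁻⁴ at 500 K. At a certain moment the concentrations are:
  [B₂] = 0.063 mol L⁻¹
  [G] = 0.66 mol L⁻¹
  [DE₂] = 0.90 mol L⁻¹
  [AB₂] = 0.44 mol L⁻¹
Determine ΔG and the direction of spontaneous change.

ΔG = 5.22 kJ/mol; the forward reaction is non-spontaneous

Q = [AB₂]²·[B₂]² / ([DE₂]³·[G]²) = (0.44)²·(0.063)² / ((0.90)³·(0.66)²) = 0.00242
ΔG = RT ln(Q/K) = (8.314 J mol⁻¹ K⁻¹)(500 K) × ln(0.00242/6.9×10⁻⁴)
   = (4.157 kJ/mol)(1.255) = 5.22 kJ/mol
ΔG > 0, so the forward reaction is non-spontaneous (proceeds in reverse).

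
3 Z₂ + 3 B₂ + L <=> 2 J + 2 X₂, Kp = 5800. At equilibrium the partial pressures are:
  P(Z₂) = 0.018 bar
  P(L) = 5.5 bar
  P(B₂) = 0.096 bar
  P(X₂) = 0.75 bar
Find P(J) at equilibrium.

At equilibrium, Kp = P(J)²·P(X₂)² / (P(Z₂)³·P(B₂)³·P(L)) = 5800.
(P(J))²·(0.75)² / ((0.018)³·(0.096)³·(5.5)) = 5800
P(J)² = 2.93e-4 ⇒ P(J) = 0.017 bar

P(J) = 0.017 bar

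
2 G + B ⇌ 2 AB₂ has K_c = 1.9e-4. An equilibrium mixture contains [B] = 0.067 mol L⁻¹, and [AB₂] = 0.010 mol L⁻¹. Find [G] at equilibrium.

[G] = 2.8 mol L⁻¹

At equilibrium, K_c = [AB₂]² / ([G]²·[B]) = 1.9e-4.
(0.010)² / (([G])²·(0.067)) = 1.9e-4
[G]² = 7.86 ⇒ [G] = 2.8 mol L⁻¹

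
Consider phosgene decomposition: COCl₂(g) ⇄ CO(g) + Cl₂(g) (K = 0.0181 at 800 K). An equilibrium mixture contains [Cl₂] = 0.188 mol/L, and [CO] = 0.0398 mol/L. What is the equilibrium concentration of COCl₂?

[COCl₂] = 0.413 mol/L

At equilibrium, K = [CO]·[Cl₂] / [COCl₂] = 0.0181.
(0.0398)·(0.188) / ([COCl₂]) = 0.0181
[COCl₂] = 0.413 mol/L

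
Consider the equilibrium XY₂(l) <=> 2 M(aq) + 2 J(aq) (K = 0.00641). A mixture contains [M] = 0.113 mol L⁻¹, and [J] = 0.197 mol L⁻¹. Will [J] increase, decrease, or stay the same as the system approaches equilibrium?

increase

(XY₂ is a pure liquid — omitted from Q.)
Q = [M]²·[J]² = (0.113)²·(0.197)² = 4.96×10⁻⁴
Q = 4.96×10⁻⁴ < K = 0.00641: net forward reaction.
J is a product, so it increases.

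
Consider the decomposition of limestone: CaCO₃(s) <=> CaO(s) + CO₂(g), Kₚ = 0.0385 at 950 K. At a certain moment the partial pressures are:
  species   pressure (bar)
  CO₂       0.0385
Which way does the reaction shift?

at equilibrium

(CaCO₃, CaO are pure solids — omitted from Qₚ.)
Qₚ = P(CO₂) = 0.0385
Qₚ = 0.0385 = Kₚ, so the system is already at equilibrium.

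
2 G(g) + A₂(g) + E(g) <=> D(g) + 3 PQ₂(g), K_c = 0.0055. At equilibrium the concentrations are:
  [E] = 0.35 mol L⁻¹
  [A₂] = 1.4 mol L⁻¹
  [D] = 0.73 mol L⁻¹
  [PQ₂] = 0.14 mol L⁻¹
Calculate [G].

At equilibrium, K_c = [D]·[PQ₂]³ / ([G]²·[A₂]·[E]) = 0.0055.
(0.73)·(0.14)³ / (([G])²·(1.4)·(0.35)) = 0.0055
[G]² = 0.743 ⇒ [G] = 0.86 mol L⁻¹

[G] = 0.86 mol L⁻¹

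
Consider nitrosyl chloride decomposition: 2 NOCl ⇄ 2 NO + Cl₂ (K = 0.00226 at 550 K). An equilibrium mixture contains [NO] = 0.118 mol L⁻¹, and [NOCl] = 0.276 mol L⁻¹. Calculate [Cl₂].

[Cl₂] = 0.0124 mol L⁻¹

At equilibrium, K = [NO]²·[Cl₂] / [NOCl]² = 0.00226.
(0.118)²·([Cl₂]) / (0.276)² = 0.00226
[Cl₂] = 0.0124 mol L⁻¹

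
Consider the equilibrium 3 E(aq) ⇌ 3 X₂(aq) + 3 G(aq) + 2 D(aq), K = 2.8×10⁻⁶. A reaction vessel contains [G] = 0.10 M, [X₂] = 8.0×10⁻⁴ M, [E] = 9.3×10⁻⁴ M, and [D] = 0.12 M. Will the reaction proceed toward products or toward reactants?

Q = [X₂]³·[G]³·[D]² / [E]³ = (8.0×10⁻⁴)³·(0.10)³·(0.12)² / (9.3×10⁻⁴)³ = 9.2×10⁻⁶
Q = 9.2×10⁻⁶ > K = 2.8×10⁻⁶, so the reverse reaction proceeds.

reverse (toward reactants)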